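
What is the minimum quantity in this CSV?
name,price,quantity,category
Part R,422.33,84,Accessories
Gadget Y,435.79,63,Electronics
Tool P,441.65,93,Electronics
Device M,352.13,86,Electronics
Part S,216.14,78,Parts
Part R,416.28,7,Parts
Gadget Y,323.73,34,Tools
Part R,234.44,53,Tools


Computing minimum quantity:
Values: [84, 63, 93, 86, 78, 7, 34, 53]
Min = 7

7


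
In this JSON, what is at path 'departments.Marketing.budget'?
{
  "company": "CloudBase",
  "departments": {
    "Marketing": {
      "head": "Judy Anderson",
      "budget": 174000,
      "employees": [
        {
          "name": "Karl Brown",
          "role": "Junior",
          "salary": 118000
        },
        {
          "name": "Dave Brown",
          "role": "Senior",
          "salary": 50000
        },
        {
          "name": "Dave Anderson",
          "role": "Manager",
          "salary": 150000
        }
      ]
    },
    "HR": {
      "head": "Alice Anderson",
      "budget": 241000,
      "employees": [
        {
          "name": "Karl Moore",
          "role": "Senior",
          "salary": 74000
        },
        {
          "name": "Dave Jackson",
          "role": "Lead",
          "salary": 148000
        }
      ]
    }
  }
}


Path: departments.Marketing.budget

Navigate:
  -> departments
  -> Marketing
  -> budget = 174000

174000


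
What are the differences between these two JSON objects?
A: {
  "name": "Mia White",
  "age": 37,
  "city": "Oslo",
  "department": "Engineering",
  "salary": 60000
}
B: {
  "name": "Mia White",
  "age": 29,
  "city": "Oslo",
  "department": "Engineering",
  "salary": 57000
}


Comparing each field (in key order):
  name: same
  age: DIFFERENT
  city: same
  department: same
  salary: DIFFERENT
Differences:
  age: 37 -> 29
  salary: 60000 -> 57000

2 field(s) changed

2 changes: age, salary


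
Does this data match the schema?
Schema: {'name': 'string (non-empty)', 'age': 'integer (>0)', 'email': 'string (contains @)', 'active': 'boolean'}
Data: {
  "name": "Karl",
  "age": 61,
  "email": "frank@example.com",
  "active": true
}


Validating each field against schema:
  name: OK (non-empty string)
  age: OK (positive integer)
  email: OK (string with @)
  active: OK (boolean)

Result: VALID

VALID


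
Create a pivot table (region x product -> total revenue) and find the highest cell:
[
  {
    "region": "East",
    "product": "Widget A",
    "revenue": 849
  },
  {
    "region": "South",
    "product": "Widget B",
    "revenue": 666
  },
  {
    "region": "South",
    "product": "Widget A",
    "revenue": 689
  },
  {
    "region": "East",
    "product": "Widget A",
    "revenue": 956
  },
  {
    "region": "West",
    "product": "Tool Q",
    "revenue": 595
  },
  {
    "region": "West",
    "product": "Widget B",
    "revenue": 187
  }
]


Pivot: region (rows) x product (columns) -> total revenue

     Tool Q        Widget A      Widget B    
East             0          1805             0  
South            0           689           666  
West           595             0           187  

Highest: East / Widget A = $1805

East / Widget A = $1805


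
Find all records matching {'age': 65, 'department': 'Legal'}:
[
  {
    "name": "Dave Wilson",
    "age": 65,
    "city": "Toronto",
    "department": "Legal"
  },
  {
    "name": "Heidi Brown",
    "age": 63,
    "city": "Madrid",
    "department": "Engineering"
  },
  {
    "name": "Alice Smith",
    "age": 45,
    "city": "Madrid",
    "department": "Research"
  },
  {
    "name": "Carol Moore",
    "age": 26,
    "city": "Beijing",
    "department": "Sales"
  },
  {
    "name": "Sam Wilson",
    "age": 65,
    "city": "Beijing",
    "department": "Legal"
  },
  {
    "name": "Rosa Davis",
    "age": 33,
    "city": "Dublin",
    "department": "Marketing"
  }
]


Search criteria: {'age': 65, 'department': 'Legal'}

Checking 6 records:
  Dave Wilson: {age: 65, department: Legal} <-- MATCH
  Heidi Brown: {age: 63, department: Engineering}
  Alice Smith: {age: 45, department: Research}
  Carol Moore: {age: 26, department: Sales}
  Sam Wilson: {age: 65, department: Legal} <-- MATCH
  Rosa Davis: {age: 33, department: Marketing}

Matches: ["Dave Wilson", "Sam Wilson"]

["Dave Wilson", "Sam Wilson"]


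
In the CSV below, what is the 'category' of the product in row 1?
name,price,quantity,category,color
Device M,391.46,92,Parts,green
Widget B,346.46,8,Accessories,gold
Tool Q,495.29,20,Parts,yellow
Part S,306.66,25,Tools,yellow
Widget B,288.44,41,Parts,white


Query: Row 1 ('Device M'), column 'category'
Value: Parts

Parts


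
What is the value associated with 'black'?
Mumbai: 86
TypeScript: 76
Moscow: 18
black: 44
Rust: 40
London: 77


Looking up key 'black'
Value: 44

44


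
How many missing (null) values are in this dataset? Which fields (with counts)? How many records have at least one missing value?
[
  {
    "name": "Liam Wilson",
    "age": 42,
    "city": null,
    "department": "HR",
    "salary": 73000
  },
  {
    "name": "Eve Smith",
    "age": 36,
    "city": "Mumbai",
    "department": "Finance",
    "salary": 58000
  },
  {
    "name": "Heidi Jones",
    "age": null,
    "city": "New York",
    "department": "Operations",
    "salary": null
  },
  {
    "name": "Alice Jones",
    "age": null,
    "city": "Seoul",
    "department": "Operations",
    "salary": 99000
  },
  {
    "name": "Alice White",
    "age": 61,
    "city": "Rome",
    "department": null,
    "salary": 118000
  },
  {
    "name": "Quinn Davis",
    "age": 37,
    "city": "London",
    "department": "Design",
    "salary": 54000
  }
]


Checking for missing (null) values in 6 records:

  Liam Wilson: city
  Eve Smith: complete
  Heidi Jones: age, salary
  Alice Jones: age
  Alice White: department
  Quinn Davis: complete

Per field:
  name: 0 missing
  age: 2 missing
  city: 1 missing
  department: 1 missing
  salary: 1 missing

Total missing values: 5
Records with any missing: 4

5 missing values (age: 2, city: 1, department: 1, salary: 1); 4 incomplete records


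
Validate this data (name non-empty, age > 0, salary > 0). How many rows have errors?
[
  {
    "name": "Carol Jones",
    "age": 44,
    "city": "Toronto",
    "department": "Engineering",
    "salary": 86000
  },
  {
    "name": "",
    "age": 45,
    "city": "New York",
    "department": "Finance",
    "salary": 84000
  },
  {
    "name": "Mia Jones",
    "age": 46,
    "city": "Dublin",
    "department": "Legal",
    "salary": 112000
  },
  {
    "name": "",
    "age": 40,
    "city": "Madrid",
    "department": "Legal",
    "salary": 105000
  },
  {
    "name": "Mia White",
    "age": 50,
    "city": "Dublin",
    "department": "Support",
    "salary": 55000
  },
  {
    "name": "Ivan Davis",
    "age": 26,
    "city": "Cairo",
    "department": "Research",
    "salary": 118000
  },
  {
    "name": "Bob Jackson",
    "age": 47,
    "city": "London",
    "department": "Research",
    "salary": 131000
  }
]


Validating 7 records:
Rules: name non-empty, age > 0, salary > 0

  Row 1 (Carol Jones): OK
  Row 2 (???): empty name
  Row 3 (Mia Jones): OK
  Row 4 (???): empty name
  Row 5 (Mia White): OK
  Row 6 (Ivan Davis): OK
  Row 7 (Bob Jackson): OK

Total errors: 2

2 errors


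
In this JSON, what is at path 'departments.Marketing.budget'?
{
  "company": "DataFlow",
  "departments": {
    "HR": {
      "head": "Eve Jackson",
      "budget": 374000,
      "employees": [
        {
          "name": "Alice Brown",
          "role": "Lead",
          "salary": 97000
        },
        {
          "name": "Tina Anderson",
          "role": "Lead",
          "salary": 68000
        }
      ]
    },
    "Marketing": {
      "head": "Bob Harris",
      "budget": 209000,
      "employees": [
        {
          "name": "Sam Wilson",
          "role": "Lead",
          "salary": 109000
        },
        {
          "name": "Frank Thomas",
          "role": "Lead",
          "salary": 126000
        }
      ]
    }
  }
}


Path: departments.Marketing.budget

Navigate:
  -> departments
  -> Marketing
  -> budget = 209000

209000


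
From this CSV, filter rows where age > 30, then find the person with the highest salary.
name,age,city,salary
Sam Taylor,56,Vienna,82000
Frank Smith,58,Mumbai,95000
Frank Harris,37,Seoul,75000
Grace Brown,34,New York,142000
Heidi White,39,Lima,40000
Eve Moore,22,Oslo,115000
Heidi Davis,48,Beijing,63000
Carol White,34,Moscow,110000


Filter: age > 30
Sort by: salary (descending)

Filtered records (7):
  Grace Brown, age 34, salary $142000
  Carol White, age 34, salary $110000
  Frank Smith, age 58, salary $95000
  Sam Taylor, age 56, salary $82000
  Frank Harris, age 37, salary $75000
  Heidi Davis, age 48, salary $63000
  Heidi White, age 39, salary $40000

Highest salary: Grace Brown ($142000)

Grace Brown


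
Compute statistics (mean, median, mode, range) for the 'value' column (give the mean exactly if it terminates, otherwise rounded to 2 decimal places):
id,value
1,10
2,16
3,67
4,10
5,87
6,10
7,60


Data: [10, 16, 67, 10, 87, 10, 60]
Count: 7
Sum: 260
Mean: 260/7 ≈ 37.14 (rounded to 2 decimal places)
Sorted: [10, 10, 10, 16, 60, 67, 87]
Median: 16.0
Mode: 10 (3 times)
Range: 87 - 10 = 77
Min: 10, Max: 87

mean≈37.14, median=16.0, mode=10, range=77


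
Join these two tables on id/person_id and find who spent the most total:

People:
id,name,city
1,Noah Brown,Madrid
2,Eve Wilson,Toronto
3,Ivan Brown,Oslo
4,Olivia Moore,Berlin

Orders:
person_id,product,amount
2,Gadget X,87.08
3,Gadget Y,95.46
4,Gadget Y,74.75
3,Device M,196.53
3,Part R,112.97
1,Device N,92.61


Join on: people.id = orders.person_id

Joined rows:
  Eve Wilson (Toronto) bought Gadget X for $87.08
  Ivan Brown (Oslo) bought Gadget Y for $95.46
  Olivia Moore (Berlin) bought Gadget Y for $74.75
  Ivan Brown (Oslo) bought Device M for $196.53
  Ivan Brown (Oslo) bought Part R for $112.97
  Noah Brown (Madrid) bought Device N for $92.61

Total per person:
  Ivan Brown: $404.96
  Noah Brown: $92.61
  Eve Wilson: $87.08
  Olivia Moore: $74.75

Top spender: Ivan Brown ($404.96)

Ivan Brown ($404.96)


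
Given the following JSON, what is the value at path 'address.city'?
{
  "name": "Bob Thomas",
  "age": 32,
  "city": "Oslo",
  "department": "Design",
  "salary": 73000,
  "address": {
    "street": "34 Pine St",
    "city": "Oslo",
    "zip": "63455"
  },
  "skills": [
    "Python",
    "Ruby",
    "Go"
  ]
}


Query: address.city
Path: address -> city
Value: Oslo

Oslo


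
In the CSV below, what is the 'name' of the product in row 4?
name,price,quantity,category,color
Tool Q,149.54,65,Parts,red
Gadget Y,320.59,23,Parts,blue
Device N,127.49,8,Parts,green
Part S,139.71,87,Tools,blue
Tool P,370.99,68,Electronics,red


Query: Row 4 ('Part S'), column 'name'
Value: Part S

Part S


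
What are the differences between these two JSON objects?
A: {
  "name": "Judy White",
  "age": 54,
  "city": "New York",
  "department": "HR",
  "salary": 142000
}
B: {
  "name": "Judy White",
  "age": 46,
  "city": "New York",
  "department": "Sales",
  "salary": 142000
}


Comparing each field (in key order):
  name: same
  age: DIFFERENT
  city: same
  department: DIFFERENT
  salary: same
Differences:
  age: 54 -> 46
  department: HR -> Sales

2 field(s) changed

2 changes: age, department


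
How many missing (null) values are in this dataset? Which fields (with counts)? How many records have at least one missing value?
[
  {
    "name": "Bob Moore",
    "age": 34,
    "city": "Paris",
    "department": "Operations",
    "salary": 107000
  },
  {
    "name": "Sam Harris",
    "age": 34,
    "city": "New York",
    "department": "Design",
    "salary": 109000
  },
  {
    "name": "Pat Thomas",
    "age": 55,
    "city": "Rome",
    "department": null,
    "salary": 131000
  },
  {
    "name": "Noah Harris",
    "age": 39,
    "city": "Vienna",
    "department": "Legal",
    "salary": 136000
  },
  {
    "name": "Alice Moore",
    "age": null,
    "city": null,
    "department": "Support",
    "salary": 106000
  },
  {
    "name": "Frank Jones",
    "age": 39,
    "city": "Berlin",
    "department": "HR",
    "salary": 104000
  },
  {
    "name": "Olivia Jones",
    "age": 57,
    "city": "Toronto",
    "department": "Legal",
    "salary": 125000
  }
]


Checking for missing (null) values in 7 records:

  Bob Moore: complete
  Sam Harris: complete
  Pat Thomas: department
  Noah Harris: complete
  Alice Moore: age, city
  Frank Jones: complete
  Olivia Jones: complete

Per field:
  name: 0 missing
  age: 1 missing
  city: 1 missing
  department: 1 missing
  salary: 0 missing

Total missing values: 3
Records with any missing: 2

3 missing values (age: 1, city: 1, department: 1); 2 incomplete records


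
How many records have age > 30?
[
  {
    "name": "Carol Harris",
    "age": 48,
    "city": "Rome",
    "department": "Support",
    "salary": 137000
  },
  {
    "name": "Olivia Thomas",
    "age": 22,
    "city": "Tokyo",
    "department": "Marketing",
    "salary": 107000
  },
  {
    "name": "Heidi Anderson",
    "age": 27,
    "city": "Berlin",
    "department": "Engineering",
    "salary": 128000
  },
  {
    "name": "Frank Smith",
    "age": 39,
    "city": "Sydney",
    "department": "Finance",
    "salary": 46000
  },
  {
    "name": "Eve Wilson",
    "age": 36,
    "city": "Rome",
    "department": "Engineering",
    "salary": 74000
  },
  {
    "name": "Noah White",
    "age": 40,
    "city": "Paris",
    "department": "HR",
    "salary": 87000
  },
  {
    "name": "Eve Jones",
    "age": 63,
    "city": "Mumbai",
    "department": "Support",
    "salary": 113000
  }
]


Data: 7 records
Condition: age > 30

Checking each record:
  Carol Harris: 48 MATCH
  Olivia Thomas: 22
  Heidi Anderson: 27
  Frank Smith: 39 MATCH
  Eve Wilson: 36 MATCH
  Noah White: 40 MATCH
  Eve Jones: 63 MATCH

Count: 5

5


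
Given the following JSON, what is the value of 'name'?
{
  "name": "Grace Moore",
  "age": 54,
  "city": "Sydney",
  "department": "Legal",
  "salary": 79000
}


Looking up field 'name'
Value: Grace Moore

Grace Moore


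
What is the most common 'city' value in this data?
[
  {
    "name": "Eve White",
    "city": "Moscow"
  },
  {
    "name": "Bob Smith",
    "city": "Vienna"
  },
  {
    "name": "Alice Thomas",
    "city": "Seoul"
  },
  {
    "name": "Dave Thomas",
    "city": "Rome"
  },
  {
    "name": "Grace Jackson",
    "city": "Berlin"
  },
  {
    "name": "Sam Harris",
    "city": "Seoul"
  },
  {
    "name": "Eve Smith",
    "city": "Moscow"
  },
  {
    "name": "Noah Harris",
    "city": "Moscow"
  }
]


Counting 'city' values across 8 records:

  Moscow: 3 ###
  Seoul: 2 ##
  Vienna: 1 #
  Rome: 1 #
  Berlin: 1 #

Most common: Moscow (3 times)

Moscow (3 times)


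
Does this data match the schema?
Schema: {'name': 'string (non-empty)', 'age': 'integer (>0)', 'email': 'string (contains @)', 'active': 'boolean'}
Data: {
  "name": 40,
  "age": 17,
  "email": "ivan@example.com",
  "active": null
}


Validating each field against schema:
  name: FAIL (40 is not a string)
  age: OK (positive integer)
  email: OK (string with @)
  active: FAIL (null is not a boolean)

Result: INVALID (2 errors: name, active)

INVALID (2 errors: name, active)


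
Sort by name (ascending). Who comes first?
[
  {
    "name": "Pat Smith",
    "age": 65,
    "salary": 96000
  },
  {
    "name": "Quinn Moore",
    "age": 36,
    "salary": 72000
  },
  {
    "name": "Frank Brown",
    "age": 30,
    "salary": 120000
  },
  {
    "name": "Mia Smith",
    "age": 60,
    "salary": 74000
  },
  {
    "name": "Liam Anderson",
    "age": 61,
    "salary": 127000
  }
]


Sort by: name (ascending)

Sorted order:
  1. Frank Brown (name = Frank Brown)
  2. Liam Anderson (name = Liam Anderson)
  3. Mia Smith (name = Mia Smith)
  4. Pat Smith (name = Pat Smith)
  5. Quinn Moore (name = Quinn Moore)

First: Frank Brown

Frank Brown


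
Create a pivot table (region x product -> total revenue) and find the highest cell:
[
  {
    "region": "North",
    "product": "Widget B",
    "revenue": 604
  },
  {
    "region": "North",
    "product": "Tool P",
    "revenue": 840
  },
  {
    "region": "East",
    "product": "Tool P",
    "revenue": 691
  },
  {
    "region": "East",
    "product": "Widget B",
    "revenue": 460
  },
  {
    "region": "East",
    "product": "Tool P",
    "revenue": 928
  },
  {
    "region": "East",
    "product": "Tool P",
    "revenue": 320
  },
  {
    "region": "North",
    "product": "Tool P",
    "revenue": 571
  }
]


Pivot: region (rows) x product (columns) -> total revenue

     Tool P        Widget B    
East          1939           460  
North         1411           604  

Highest: East / Tool P = $1939

East / Tool P = $1939


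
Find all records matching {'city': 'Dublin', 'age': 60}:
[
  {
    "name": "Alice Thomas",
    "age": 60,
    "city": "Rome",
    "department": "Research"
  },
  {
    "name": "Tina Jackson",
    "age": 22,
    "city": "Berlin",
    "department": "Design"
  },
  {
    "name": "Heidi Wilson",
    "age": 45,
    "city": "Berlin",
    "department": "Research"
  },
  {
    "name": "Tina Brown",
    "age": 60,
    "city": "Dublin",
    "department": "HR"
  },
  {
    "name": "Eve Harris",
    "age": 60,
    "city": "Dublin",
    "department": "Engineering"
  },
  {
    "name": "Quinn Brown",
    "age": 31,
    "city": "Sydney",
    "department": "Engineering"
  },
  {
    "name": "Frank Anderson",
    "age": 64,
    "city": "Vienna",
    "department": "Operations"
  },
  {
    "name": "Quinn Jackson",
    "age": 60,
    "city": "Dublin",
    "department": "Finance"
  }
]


Search criteria: {'city': 'Dublin', 'age': 60}

Checking 8 records:
  Alice Thomas: {city: Rome, age: 60}
  Tina Jackson: {city: Berlin, age: 22}
  Heidi Wilson: {city: Berlin, age: 45}
  Tina Brown: {city: Dublin, age: 60} <-- MATCH
  Eve Harris: {city: Dublin, age: 60} <-- MATCH
  Quinn Brown: {city: Sydney, age: 31}
  Frank Anderson: {city: Vienna, age: 64}
  Quinn Jackson: {city: Dublin, age: 60} <-- MATCH

Matches: ["Tina Brown", "Eve Harris", "Quinn Jackson"]

["Tina Brown", "Eve Harris", "Quinn Jackson"]


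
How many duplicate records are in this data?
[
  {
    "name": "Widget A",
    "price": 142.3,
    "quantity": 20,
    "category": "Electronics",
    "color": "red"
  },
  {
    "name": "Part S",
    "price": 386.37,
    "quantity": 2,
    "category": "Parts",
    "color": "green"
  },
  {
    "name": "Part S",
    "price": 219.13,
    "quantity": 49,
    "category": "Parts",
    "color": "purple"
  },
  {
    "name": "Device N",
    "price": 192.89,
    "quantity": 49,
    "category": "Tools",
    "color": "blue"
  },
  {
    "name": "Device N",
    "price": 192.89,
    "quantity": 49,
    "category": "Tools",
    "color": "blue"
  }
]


Checking 5 records for duplicates:

  Row 1: Widget A ($142.3, qty 20)
  Row 2: Part S ($386.37, qty 2)
  Row 3: Part S ($219.13, qty 49)
  Row 4: Device N ($192.89, qty 49)
  Row 5: Device N ($192.89, qty 49) <-- DUPLICATE

Duplicates found: 1
Unique records: 4

1 duplicates, 4 unique


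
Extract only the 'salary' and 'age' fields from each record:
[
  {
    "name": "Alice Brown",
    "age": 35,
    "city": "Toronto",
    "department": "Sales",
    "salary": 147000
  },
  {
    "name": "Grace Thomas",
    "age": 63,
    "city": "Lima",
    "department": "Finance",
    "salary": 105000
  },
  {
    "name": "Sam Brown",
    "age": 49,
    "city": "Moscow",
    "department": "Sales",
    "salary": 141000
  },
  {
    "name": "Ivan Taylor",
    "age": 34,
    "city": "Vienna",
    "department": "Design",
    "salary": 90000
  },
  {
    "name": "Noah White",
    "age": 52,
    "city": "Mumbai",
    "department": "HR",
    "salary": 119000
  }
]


Original: 5 records with fields: name, age, city, department, salary
Keep: ['salary', 'age']
Drop: ['name', 'city', 'department']
Result: 5 records, 2 fields each

[
  {
    "salary": 147000,
    "age": 35
  },
  {
    "salary": 105000,
    "age": 63
  },
  {
    "salary": 141000,
    "age": 49
  },
  {
    "salary": 90000,
    "age": 34
  },
  {
    "salary": 119000,
    "age": 52
  }
]


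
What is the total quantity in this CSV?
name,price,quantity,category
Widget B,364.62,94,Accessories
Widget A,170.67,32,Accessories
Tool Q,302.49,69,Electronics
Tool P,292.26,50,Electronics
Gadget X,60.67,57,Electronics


Computing total quantity:
Values: [94, 32, 69, 50, 57]
Sum = 302

302


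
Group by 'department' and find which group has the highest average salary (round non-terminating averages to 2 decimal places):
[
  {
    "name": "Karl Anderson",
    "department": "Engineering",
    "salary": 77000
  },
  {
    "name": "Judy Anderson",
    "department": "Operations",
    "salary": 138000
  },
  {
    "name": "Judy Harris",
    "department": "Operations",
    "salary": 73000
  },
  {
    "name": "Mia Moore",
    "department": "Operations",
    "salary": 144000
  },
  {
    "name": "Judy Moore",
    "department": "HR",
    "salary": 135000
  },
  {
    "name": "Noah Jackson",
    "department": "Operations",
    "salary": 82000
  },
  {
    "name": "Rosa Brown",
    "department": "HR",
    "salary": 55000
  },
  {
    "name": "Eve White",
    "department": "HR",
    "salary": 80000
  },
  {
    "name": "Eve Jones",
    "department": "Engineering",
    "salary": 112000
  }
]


Group by: department

Groups:
  Engineering: 2 people, avg salary = 189000/2 = $94500
  HR: 3 people, avg salary = 270000/3 = $90000
  Operations: 4 people, avg salary = 437000/4 = $109250

Highest average salary: Operations ($109250)

Operations ($109250)


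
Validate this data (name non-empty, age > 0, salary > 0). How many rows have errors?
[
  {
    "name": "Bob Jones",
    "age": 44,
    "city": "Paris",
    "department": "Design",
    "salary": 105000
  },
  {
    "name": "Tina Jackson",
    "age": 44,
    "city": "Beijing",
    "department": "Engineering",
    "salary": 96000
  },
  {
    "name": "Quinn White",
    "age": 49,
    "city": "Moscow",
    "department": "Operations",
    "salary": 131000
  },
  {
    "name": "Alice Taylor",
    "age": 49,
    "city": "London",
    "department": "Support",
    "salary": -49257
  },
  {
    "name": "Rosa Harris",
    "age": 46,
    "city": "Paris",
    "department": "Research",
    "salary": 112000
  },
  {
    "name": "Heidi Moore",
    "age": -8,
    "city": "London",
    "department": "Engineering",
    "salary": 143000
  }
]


Validating 6 records:
Rules: name non-empty, age > 0, salary > 0

  Row 1 (Bob Jones): OK
  Row 2 (Tina Jackson): OK
  Row 3 (Quinn White): OK
  Row 4 (Alice Taylor): negative salary: -49257
  Row 5 (Rosa Harris): OK
  Row 6 (Heidi Moore): negative age: -8

Total errors: 2

2 errors


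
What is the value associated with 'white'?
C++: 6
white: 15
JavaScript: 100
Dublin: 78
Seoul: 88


Looking up key 'white'
Value: 15

15


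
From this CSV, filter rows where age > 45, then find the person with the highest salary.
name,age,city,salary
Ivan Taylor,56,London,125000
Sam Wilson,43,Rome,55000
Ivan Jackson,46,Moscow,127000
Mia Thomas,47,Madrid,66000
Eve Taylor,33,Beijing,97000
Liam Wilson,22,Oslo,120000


Filter: age > 45
Sort by: salary (descending)

Filtered records (3):
  Ivan Jackson, age 46, salary $127000
  Ivan Taylor, age 56, salary $125000
  Mia Thomas, age 47, salary $66000

Highest salary: Ivan Jackson ($127000)

Ivan Jackson


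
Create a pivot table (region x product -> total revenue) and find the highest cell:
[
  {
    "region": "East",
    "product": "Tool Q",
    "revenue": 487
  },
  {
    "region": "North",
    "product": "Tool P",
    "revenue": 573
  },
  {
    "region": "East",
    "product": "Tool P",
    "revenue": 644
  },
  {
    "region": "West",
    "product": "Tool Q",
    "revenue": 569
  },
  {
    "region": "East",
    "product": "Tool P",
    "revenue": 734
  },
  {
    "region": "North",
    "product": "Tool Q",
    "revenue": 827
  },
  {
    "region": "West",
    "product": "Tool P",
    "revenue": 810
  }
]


Pivot: region (rows) x product (columns) -> total revenue

     Tool P        Tool Q      
East          1378           487  
North          573           827  
West           810           569  

Highest: East / Tool P = $1378

East / Tool P = $1378


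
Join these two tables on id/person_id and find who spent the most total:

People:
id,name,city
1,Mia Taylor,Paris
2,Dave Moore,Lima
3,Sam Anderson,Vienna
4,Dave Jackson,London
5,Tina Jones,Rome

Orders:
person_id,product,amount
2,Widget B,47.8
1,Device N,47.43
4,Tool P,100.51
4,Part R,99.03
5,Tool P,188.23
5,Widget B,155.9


Join on: people.id = orders.person_id

Joined rows:
  Dave Moore (Lima) bought Widget B for $47.8
  Mia Taylor (Paris) bought Device N for $47.43
  Dave Jackson (London) bought Tool P for $100.51
  Dave Jackson (London) bought Part R for $99.03
  Tina Jones (Rome) bought Tool P for $188.23
  Tina Jones (Rome) bought Widget B for $155.9

Total per person:
  Tina Jones: $344.13
  Dave Jackson: $199.54
  Dave Moore: $47.80
  Mia Taylor: $47.43

Top spender: Tina Jones ($344.13)

Tina Jones ($344.13)


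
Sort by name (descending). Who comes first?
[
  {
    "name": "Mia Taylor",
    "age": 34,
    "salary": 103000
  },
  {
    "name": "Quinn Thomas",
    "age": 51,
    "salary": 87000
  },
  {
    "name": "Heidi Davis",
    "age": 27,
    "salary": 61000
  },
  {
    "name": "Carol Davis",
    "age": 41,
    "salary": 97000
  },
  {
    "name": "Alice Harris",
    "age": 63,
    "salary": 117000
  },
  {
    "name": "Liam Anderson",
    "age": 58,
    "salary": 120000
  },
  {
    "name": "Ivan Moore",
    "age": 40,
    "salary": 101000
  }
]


Sort by: name (descending)

Sorted order:
  1. Quinn Thomas (name = Quinn Thomas)
  2. Mia Taylor (name = Mia Taylor)
  3. Liam Anderson (name = Liam Anderson)
  4. Ivan Moore (name = Ivan Moore)
  5. Heidi Davis (name = Heidi Davis)
  6. Carol Davis (name = Carol Davis)
  7. Alice Harris (name = Alice Harris)

First: Quinn Thomas

Quinn Thomas


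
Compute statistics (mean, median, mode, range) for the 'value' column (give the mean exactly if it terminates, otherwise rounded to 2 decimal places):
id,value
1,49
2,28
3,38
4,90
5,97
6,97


Data: [49, 28, 38, 90, 97, 97]
Count: 6
Sum: 399
Mean: 399/6 = 66.5
Sorted: [28, 38, 49, 90, 97, 97]
Median: 69.5
Mode: 97 (2 times)
Range: 97 - 28 = 69
Min: 28, Max: 97

mean=66.5, median=69.5, mode=97, range=69


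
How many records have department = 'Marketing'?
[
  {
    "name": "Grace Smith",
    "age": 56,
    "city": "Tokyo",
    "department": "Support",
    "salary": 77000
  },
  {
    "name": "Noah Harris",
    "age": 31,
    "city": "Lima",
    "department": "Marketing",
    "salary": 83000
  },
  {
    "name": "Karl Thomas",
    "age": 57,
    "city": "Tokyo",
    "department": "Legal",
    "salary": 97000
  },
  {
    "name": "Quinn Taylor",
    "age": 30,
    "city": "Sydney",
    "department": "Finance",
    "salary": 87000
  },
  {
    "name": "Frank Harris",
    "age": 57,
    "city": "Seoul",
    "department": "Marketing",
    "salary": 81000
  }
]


Data: 5 records
Condition: department = 'Marketing'

Checking each record:
  Grace Smith: Support
  Noah Harris: Marketing MATCH
  Karl Thomas: Legal
  Quinn Taylor: Finance
  Frank Harris: Marketing MATCH

Count: 2

2


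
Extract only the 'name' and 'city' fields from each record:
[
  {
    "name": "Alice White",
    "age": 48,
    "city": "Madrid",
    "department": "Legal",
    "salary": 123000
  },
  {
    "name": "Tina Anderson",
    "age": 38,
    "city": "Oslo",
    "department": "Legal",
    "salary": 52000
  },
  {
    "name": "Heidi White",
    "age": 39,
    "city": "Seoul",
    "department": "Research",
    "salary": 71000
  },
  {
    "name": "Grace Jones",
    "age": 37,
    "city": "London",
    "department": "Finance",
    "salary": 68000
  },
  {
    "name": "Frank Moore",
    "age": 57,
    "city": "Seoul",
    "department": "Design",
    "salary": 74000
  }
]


Original: 5 records with fields: name, age, city, department, salary
Keep: ['name', 'city']
Drop: ['age', 'department', 'salary']
Result: 5 records, 2 fields each

[
  {
    "name": "Alice White",
    "city": "Madrid"
  },
  {
    "name": "Tina Anderson",
    "city": "Oslo"
  },
  {
    "name": "Heidi White",
    "city": "Seoul"
  },
  {
    "name": "Grace Jones",
    "city": "London"
  },
  {
    "name": "Frank Moore",
    "city": "Seoul"
  }
]


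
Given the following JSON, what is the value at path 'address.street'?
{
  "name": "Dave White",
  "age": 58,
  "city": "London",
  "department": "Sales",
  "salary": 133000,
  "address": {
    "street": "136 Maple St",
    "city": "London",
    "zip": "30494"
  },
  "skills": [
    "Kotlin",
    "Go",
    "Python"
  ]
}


Query: address.street
Path: address -> street
Value: 136 Maple St

136 Maple St


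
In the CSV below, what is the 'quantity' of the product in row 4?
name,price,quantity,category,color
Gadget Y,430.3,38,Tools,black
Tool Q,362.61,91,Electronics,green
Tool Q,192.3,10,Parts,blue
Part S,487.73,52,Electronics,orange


Query: Row 4 ('Part S'), column 'quantity'
Value: 52

52


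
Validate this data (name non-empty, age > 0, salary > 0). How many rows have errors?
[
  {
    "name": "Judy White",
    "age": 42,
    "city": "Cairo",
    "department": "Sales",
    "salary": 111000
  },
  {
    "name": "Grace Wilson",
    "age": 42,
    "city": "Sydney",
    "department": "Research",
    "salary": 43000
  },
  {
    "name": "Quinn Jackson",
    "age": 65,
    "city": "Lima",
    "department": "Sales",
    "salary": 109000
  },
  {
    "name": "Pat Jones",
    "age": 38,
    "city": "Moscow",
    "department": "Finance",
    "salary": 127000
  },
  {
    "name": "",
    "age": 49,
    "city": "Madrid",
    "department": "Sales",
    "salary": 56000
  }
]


Validating 5 records:
Rules: name non-empty, age > 0, salary > 0

  Row 1 (Judy White): OK
  Row 2 (Grace Wilson): OK
  Row 3 (Quinn Jackson): OK
  Row 4 (Pat Jones): OK
  Row 5 (???): empty name

Total errors: 1

1 errors


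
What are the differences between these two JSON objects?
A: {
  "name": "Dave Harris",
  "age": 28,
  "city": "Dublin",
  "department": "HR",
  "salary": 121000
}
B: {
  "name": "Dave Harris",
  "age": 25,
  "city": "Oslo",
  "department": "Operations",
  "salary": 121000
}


Comparing each field (in key order):
  name: same
  age: DIFFERENT
  city: DIFFERENT
  department: DIFFERENT
  salary: same
Differences:
  age: 28 -> 25
  city: Dublin -> Oslo
  department: HR -> Operations

3 field(s) changed

3 changes: age, city, department


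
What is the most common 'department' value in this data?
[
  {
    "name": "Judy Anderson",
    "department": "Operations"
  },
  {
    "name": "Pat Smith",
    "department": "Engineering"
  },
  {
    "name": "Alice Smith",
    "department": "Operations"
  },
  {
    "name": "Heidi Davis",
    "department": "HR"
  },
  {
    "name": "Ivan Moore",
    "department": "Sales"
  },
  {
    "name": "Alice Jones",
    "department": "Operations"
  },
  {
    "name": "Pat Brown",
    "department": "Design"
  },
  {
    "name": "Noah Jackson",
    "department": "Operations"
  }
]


Counting 'department' values across 8 records:

  Operations: 4 ####
  Engineering: 1 #
  HR: 1 #
  Sales: 1 #
  Design: 1 #

Most common: Operations (4 times)

Operations (4 times)


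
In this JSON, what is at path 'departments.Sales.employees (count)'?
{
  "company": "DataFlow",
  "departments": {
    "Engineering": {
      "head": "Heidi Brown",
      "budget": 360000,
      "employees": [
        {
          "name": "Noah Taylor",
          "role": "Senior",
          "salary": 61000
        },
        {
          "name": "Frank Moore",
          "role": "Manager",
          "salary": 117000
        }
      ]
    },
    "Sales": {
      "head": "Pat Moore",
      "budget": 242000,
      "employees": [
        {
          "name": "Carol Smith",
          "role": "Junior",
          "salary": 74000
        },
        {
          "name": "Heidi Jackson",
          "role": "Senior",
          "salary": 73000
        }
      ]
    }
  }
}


Path: departments.Sales.employees (count)

Navigate:
  -> departments
  -> Sales
  -> employees (array, length 2)

2


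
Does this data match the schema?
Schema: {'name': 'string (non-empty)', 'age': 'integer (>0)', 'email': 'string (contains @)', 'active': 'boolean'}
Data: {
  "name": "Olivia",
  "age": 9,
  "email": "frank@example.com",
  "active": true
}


Validating each field against schema:
  name: OK (non-empty string)
  age: OK (positive integer)
  email: OK (string with @)
  active: OK (boolean)

Result: VALID

VALID


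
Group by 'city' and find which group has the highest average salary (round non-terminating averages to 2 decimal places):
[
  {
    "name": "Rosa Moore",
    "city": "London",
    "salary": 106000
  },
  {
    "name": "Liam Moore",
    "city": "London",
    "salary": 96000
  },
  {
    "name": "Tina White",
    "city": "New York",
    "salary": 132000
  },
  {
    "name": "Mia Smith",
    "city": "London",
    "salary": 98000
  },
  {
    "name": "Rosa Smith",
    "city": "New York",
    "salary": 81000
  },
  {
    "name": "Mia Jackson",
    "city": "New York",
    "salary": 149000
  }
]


Group by: city

Groups:
  London: 3 people, avg salary = 300000/3 = $100000
  New York: 3 people, avg salary = 362000/3 ≈ $120666.67

Highest average salary: New York (≈$120666.67)

New York (≈$120666.67)


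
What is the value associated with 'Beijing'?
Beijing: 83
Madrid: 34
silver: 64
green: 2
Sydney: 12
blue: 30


Looking up key 'Beijing'
Value: 83

83


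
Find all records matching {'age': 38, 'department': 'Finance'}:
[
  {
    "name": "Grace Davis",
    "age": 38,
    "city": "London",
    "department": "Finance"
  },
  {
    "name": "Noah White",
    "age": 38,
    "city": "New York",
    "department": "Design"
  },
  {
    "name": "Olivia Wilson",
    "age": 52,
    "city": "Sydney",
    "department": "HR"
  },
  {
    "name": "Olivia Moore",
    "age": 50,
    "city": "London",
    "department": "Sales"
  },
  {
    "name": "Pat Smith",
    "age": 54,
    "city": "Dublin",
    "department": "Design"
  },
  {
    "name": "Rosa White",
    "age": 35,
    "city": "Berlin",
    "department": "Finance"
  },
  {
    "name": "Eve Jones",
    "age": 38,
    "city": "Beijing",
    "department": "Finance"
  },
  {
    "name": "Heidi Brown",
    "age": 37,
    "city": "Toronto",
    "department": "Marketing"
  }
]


Search criteria: {'age': 38, 'department': 'Finance'}

Checking 8 records:
  Grace Davis: {age: 38, department: Finance} <-- MATCH
  Noah White: {age: 38, department: Design}
  Olivia Wilson: {age: 52, department: HR}
  Olivia Moore: {age: 50, department: Sales}
  Pat Smith: {age: 54, department: Design}
  Rosa White: {age: 35, department: Finance}
  Eve Jones: {age: 38, department: Finance} <-- MATCH
  Heidi Brown: {age: 37, department: Marketing}

Matches: ["Grace Davis", "Eve Jones"]

["Grace Davis", "Eve Jones"]


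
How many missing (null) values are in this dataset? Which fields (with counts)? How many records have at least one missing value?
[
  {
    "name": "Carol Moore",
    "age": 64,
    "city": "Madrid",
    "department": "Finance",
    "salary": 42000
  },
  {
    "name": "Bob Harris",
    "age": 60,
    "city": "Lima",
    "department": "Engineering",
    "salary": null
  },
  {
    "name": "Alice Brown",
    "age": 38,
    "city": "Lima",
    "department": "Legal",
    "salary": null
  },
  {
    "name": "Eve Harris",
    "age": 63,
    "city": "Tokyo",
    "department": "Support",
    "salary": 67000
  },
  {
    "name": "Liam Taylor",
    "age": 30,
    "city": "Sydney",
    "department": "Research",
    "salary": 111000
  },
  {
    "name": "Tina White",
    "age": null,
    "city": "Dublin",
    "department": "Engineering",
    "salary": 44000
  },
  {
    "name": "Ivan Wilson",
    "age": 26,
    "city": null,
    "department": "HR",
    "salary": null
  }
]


Checking for missing (null) values in 7 records:

  Carol Moore: complete
  Bob Harris: salary
  Alice Brown: salary
  Eve Harris: complete
  Liam Taylor: complete
  Tina White: age
  Ivan Wilson: city, salary

Per field:
  name: 0 missing
  age: 1 missing
  city: 1 missing
  department: 0 missing
  salary: 3 missing

Total missing values: 5
Records with any missing: 4

5 missing values (age: 1, city: 1, salary: 3); 4 incomplete records


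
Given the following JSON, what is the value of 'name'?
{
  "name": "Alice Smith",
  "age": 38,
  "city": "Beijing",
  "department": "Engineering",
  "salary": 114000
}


Looking up field 'name'
Value: Alice Smith

Alice Smith


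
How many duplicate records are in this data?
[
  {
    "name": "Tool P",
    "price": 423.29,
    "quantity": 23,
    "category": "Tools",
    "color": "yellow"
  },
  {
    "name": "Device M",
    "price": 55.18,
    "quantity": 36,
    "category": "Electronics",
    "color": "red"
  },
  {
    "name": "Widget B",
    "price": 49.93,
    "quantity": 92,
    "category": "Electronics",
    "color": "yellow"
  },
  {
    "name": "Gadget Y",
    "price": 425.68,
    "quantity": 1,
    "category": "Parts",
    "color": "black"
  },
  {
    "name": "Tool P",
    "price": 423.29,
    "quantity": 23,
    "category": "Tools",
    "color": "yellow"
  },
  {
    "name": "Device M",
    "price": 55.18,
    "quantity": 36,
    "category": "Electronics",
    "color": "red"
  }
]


Checking 6 records for duplicates:

  Row 1: Tool P ($423.29, qty 23)
  Row 2: Device M ($55.18, qty 36)
  Row 3: Widget B ($49.93, qty 92)
  Row 4: Gadget Y ($425.68, qty 1)
  Row 5: Tool P ($423.29, qty 23) <-- DUPLICATE
  Row 6: Device M ($55.18, qty 36) <-- DUPLICATE

Duplicates found: 2
Unique records: 4

2 duplicates, 4 unique


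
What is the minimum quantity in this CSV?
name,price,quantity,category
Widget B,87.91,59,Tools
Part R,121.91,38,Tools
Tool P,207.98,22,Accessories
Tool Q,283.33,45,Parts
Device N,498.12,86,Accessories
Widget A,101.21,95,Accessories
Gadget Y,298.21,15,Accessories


Computing minimum quantity:
Values: [59, 38, 22, 45, 86, 95, 15]
Min = 15

15


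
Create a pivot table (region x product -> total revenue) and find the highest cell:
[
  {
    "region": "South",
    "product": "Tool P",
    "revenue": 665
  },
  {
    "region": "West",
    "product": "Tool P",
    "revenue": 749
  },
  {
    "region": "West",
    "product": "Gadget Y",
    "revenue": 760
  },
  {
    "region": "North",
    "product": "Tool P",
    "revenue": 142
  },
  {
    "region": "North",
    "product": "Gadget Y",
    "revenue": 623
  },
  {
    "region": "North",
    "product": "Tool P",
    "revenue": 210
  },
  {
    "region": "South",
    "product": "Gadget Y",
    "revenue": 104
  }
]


Pivot: region (rows) x product (columns) -> total revenue

     Gadget Y      Tool P      
North          623           352  
South          104           665  
West           760           749  

Highest: West / Gadget Y = $760

West / Gadget Y = $760


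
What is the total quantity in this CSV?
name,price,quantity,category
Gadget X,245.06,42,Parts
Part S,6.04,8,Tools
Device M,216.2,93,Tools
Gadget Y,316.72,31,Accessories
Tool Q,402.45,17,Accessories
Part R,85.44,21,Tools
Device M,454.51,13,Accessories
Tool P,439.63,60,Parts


Computing total quantity:
Values: [42, 8, 93, 31, 17, 21, 13, 60]
Sum = 285

285


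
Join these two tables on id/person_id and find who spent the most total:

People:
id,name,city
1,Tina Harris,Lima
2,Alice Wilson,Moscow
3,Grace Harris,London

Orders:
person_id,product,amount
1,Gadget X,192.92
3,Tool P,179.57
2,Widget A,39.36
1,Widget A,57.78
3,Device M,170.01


Join on: people.id = orders.person_id

Joined rows:
  Tina Harris (Lima) bought Gadget X for $192.92
  Grace Harris (London) bought Tool P for $179.57
  Alice Wilson (Moscow) bought Widget A for $39.36
  Tina Harris (Lima) bought Widget A for $57.78
  Grace Harris (London) bought Device M for $170.01

Total per person:
  Grace Harris: $349.58
  Tina Harris: $250.70
  Alice Wilson: $39.36

Top spender: Grace Harris ($349.58)

Grace Harris ($349.58)


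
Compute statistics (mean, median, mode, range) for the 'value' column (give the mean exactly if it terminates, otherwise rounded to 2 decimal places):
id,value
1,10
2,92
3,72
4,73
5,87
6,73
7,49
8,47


Data: [10, 92, 72, 73, 87, 73, 49, 47]
Count: 8
Sum: 503
Mean: 503/8 = 62.875
Sorted: [10, 47, 49, 72, 73, 73, 87, 92]
Median: 72.5
Mode: 73 (2 times)
Range: 92 - 10 = 82
Min: 10, Max: 92

mean=62.875, median=72.5, mode=73, range=82
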